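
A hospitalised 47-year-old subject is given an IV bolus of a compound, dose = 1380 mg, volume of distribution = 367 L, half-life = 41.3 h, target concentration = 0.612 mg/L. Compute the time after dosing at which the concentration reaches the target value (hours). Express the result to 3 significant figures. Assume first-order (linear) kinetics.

108 h

C₀ = Dose / Vd = 1380 / 367 = 3.760 mg/L
k = ln2 / t½ = 0.693147 / 41.3 = 0.01678 h⁻¹
t = ln(C₀ / C) / k = ln(3.760 / 0.612) / 0.01678
  = ln(6.144) / 0.01678 = 1.815 / 0.01678 = 108.2 h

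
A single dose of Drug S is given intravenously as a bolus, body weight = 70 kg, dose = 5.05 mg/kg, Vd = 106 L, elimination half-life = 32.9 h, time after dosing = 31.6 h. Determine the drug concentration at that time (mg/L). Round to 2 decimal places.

1.71 mg/L

Total dose = 5.05 × 70 = 353.5 mg
C₀ = Dose / Vd = 353.5 / 106 = 3.335 mg/L
k = ln2 / t½ = 0.693147 / 32.9 = 0.02107 h⁻¹
C = C₀ · e^(−k·t) = 3.335 × e^(−0.02107 × 31.6)
  = 3.335 × 0.5139 = 1.714 mg/L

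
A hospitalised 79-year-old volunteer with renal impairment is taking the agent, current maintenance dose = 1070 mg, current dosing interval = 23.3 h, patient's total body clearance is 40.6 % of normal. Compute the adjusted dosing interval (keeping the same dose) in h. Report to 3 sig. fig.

57.4 h

To keep the same average steady-state level, dosing rate must scale with clearance.
CL ratio = 40.6 / 100 = 0.4060
New interval (same dose) = 23.3 / 0.4060 = 57.39 h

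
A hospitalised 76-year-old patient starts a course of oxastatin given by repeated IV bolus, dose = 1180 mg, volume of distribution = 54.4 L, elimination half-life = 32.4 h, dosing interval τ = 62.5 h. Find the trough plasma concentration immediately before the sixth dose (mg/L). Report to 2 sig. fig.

7.7 mg/L

C₀ per dose = Dose / Vd = 1180 / 54.4 = 21.69 mg/L
k = ln2 / t½ = 0.693147 / 32.4 = 0.02139 h⁻¹
Fraction remaining after one interval: r = e^(−kτ) = e^(−0.02139 × 62.5) = 0.2627
Before dose 6, 5 doses have been given (aged 1τ, 2τ, 3τ, 4τ, 5τ).
C_trough = C₀ × (r + r² + … + r^5) = C₀ × r(1−r^5)/(1−r)
        = 21.69 × 0.2627 × (1 − 0.001251) / (1 − 0.2627) = 7.718 mg/L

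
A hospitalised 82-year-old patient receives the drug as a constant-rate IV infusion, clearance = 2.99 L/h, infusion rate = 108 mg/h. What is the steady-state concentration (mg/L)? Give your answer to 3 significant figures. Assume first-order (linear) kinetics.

36.1 mg/L

At steady state Css = R₀ / CL = 108 / 2.990 = 36.12 mg/L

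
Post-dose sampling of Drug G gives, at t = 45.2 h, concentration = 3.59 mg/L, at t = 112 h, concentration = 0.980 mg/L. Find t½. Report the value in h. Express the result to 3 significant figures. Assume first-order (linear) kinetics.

35.7 h

k = ln(C₁/C₂) / (t₂ − t₁) = ln(3.59/0.980) / (112 − 45.2)
  = 1.298 / 66.80 = 0.01943 h⁻¹
t½ = ln2 / k = 0.693147 / 0.01943 = 35.67 h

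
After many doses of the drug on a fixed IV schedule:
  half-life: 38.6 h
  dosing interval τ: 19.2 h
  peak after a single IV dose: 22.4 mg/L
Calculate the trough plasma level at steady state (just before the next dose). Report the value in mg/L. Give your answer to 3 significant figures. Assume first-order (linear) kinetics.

k = ln2 / t½ = 0.693147 / 38.6 = 0.01796 h⁻¹
e^(−kτ) = e^(−0.01796 × 19.2) = 0.7083
Accumulation ratio R = 1 / (1 − e^(−kτ)) = 1 / (1 − 0.7083) = 3.428
Steady-state trough = C₀ × R × e^(−kτ) = 22.4 × 3.428 × 0.7083 = 54.39 mg/L

54.4 mg/L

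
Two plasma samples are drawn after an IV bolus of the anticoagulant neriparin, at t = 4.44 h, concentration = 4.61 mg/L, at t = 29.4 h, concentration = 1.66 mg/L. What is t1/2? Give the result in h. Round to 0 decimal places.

k = ln(C₁/C₂) / (t₂ − t₁) = ln(4.61/1.66) / (29.4 − 4.44)
  = 1.021 / 24.96 = 0.04091 h⁻¹
t½ = ln2 / k = 0.693147 / 0.04091 = 16.94 h

17 h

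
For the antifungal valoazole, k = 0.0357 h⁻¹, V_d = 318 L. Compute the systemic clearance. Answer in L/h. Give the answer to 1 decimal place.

11.4 L/h

CL = k × Vd = 0.0357 × 318 = 11.35 L/h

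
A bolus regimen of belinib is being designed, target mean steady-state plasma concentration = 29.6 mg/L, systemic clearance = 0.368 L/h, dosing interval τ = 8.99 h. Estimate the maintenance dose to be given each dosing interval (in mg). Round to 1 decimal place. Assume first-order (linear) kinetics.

97.9 mg

At steady state, Dose/τ = Css × CL.
Dose = Css × CL × τ = 29.6 × 0.3680 × 8.99 = 97.93 mg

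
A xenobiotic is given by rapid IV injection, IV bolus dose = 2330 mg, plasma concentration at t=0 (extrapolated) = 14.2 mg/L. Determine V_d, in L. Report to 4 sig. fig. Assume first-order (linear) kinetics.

Vd = Dose / C₀ = 2330 / 14.2 = 164.1 L

164.1 L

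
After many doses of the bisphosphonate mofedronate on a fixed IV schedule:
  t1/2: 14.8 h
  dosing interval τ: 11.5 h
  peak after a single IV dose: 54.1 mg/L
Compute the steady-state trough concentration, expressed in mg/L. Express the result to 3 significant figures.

k = ln2 / t½ = 0.693147 / 14.8 = 0.04683 h⁻¹
e^(−kτ) = e^(−0.04683 × 11.5) = 0.5836
Accumulation ratio R = 1 / (1 − e^(−kτ)) = 1 / (1 − 0.5836) = 2.402
Steady-state trough = C₀ × R × e^(−kτ) = 54.1 × 2.402 × 0.5836 = 75.84 mg/L

75.8 mg/L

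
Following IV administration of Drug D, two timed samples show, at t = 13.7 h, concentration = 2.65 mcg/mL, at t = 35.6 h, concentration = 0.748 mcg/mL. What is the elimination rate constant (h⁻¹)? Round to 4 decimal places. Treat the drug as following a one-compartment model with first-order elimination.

k = ln(C₁/C₂) / (t₂ − t₁) = ln(2.65/0.748) / (35.6 − 13.7)
  = 1.265 / 21.90 = 0.05776 h⁻¹

0.0578 h⁻¹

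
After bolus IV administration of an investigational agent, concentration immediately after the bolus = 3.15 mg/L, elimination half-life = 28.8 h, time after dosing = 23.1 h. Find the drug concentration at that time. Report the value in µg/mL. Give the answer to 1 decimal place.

k = ln2 / t½ = 0.693147 / 28.8 = 0.02407 h⁻¹
C = C₀ · e^(−k·t) = 3.150 × e^(−0.02407 × 23.1)
  = 3.150 × 0.5735 = 1.807 mg/L
(1.807 mg/L = 1.807 µg/mL)

1.8 µg/mL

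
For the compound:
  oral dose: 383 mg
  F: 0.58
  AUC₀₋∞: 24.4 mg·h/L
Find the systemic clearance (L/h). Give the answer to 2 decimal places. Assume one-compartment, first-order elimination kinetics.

CL = F·Dose / AUC = 0.58 × 383 / 24.4 = 9.104 L/h

9.10 L/h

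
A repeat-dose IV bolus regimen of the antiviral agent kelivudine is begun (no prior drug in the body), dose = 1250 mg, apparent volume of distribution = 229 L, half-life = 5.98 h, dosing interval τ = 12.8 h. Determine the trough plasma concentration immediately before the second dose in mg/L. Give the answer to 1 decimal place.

1.2 mg/L

C₀ per dose = Dose / Vd = 1250 / 229 = 5.459 mg/L
k = ln2 / t½ = 0.693147 / 5.98 = 0.1159 h⁻¹
Fraction remaining after one interval: r = e^(−kτ) = e^(−0.1159 × 12.8) = 0.2268
Before dose 2, 1 dose has been given (aged 1τ).
C_trough = C₀ × r = 5.459 × 0.2268 = 1.238 mg/L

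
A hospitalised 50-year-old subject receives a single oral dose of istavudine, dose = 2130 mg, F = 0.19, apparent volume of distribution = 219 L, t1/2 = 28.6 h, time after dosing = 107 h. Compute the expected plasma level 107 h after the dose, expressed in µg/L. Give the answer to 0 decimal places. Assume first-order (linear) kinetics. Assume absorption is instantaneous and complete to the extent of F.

138 µg/L

Amount reaching circulation = F × Dose = 0.19 × 2130 = 404.7 mg
C₀ = F·Dose / Vd = 404.7 / 219 = 1.848 mg/L
k = ln2 / t½ = 0.693147 / 28.6 = 0.02424 h⁻¹
C = C₀ · e^(−k·t) = 1.848 × e^(−0.02424 × 107)
  = 1.848 × 0.07474 = 0.1381 mg/L
Convert: 0.1381 mg/L × 1000 = 138.1 µg/L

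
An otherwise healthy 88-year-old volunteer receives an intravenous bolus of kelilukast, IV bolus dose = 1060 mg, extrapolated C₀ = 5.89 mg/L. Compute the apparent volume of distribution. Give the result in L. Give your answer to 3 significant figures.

Vd = Dose / C₀ = 1060 / 5.89 = 180.0 L

180 L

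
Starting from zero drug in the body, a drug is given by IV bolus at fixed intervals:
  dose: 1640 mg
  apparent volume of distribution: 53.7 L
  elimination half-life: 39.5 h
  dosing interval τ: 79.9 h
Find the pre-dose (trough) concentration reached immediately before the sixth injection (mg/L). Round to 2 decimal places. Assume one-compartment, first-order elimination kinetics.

9.96 mg/L

C₀ per dose = Dose / Vd = 1640 / 53.7 = 30.54 mg/L
k = ln2 / t½ = 0.693147 / 39.5 = 0.01755 h⁻¹
Fraction remaining after one interval: r = e^(−kτ) = e^(−0.01755 × 79.9) = 0.2460
Before dose 6, 5 doses have been given (aged 1τ, 2τ, 3τ, 4τ, 5τ).
C_trough = C₀ × (r + r² + … + r^5) = C₀ × r(1−r^5)/(1−r)
        = 30.54 × 0.2460 × (1 − 0.0009009) / (1 − 0.2460) = 9.955 mg/L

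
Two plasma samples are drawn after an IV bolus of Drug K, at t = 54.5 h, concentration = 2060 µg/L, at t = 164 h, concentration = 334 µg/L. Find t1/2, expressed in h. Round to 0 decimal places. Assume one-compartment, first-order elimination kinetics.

k = ln(C₁/C₂) / (t₂ − t₁) = ln(2060/334) / (164 − 54.5)
  = 1.819 / 109.5 = 0.01661 h⁻¹
t½ = ln2 / k = 0.693147 / 0.01661 = 41.73 h

42 h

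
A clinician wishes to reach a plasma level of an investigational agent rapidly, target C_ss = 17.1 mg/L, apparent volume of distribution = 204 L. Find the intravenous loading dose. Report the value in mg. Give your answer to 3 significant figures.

3490 mg

LD = Css × Vd = 17.1 × 204 = 3488 mg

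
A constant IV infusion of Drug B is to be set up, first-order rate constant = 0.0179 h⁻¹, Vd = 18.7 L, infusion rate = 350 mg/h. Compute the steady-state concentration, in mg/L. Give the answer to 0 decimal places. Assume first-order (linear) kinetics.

1046 mg/L

CL = k × Vd = 0.01790 × 18.7 = 0.3347 L/h
At steady state Css = R₀ / CL = 350 / 0.3347 = 1046 mg/L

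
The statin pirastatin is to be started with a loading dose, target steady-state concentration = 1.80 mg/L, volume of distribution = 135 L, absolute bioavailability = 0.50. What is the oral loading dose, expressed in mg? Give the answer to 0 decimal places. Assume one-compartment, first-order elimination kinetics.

LD = Css × Vd / F = 1.80 × 135 / 0.50 = 486.0 mg

486 mg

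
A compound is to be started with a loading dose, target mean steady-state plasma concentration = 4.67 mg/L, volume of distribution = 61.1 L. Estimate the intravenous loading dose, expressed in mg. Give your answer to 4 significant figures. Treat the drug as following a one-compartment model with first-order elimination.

285.3 mg

LD = Css × Vd = 4.67 × 61.1 = 285.3 mg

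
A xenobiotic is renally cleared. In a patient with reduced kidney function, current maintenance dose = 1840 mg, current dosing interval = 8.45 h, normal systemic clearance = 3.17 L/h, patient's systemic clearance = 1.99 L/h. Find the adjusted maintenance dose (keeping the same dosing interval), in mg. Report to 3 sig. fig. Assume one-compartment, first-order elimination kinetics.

To keep the same average steady-state level, dosing rate must scale with clearance.
CL ratio = 1.99 / 3.17 = 0.6278
New dose (same interval) = 1840 × 0.6278 = 1155 mg

1160 mg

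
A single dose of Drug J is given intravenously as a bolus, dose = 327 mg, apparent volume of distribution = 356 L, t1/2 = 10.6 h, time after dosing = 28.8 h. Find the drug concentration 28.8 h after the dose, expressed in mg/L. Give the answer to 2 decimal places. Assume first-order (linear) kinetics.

0.14 mg/L

C₀ = Dose / Vd = 327.0 / 356 = 0.9185 mg/L
k = ln2 / t½ = 0.693147 / 10.6 = 0.06539 h⁻¹
C = C₀ · e^(−k·t) = 0.9185 × e^(−0.06539 × 28.8)
  = 0.9185 × 0.1521 = 0.1397 mg/L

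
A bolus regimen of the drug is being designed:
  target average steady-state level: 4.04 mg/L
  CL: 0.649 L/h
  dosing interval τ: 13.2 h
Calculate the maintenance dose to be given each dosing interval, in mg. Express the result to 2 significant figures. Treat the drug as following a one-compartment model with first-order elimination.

At steady state, Dose/τ = Css × CL.
Dose = Css × CL × τ = 4.04 × 0.6490 × 13.2 = 34.61 mg

35 mg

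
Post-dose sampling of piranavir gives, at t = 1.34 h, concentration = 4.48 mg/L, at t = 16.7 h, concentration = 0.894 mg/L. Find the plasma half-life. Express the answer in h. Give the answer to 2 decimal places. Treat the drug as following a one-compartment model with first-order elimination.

6.61 h

k = ln(C₁/C₂) / (t₂ − t₁) = ln(4.48/0.894) / (16.7 − 1.34)
  = 1.612 / 15.36 = 0.1049 h⁻¹
t½ = ln2 / k = 0.693147 / 0.1049 = 6.608 h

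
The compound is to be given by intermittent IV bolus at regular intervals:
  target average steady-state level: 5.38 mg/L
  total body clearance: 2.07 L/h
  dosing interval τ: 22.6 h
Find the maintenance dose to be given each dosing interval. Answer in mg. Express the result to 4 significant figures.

251.7 mg

At steady state, Dose/τ = Css × CL.
Dose = Css × CL × τ = 5.38 × 2.070 × 22.6 = 251.7 mg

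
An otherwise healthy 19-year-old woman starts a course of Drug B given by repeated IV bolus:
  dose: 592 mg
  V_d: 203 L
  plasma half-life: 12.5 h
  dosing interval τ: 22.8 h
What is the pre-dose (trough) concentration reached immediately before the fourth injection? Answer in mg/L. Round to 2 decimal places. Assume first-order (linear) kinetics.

1.12 mg/L

C₀ per dose = Dose / Vd = 592 / 203 = 2.916 mg/L
k = ln2 / t½ = 0.693147 / 12.5 = 0.05545 h⁻¹
Fraction remaining after one interval: r = e^(−kτ) = e^(−0.05545 × 22.8) = 0.2824
Before dose 4, 3 doses have been given (aged 1τ, 2τ, 3τ).
C_trough = C₀ × (r + r² + … + r^3) = C₀ × r(1−r^3)/(1−r)
        = 2.916 × 0.2824 × (1 − 0.02252) / (1 − 0.2824) = 1.122 mg/L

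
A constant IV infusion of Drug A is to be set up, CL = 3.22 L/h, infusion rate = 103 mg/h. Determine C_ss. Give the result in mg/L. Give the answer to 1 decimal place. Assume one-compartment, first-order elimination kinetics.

32.0 mg/L

At steady state Css = R₀ / CL = 103 / 3.220 = 31.99 mg/L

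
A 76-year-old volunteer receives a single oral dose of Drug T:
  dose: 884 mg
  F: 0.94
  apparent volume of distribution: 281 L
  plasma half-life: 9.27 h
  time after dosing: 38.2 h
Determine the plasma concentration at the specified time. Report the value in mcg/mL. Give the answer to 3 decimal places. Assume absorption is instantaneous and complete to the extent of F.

0.170 mcg/mL

Amount reaching circulation = F × Dose = 0.94 × 884.0 = 831.0 mg
C₀ = F·Dose / Vd = 831.0 / 281 = 2.957 mg/L
k = ln2 / t½ = 0.693147 / 9.27 = 0.07477 h⁻¹
C = C₀ · e^(−k·t) = 2.957 × e^(−0.07477 × 38.2)
  = 2.957 × 0.05749 = 0.1700 mg/L
(0.1700 mg/L = 0.1700 mcg/mL)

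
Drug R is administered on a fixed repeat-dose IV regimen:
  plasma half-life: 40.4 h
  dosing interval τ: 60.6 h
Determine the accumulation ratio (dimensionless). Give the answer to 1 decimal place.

1.5

k = ln2 / t½ = 0.693147 / 40.4 = 0.01716 h⁻¹
e^(−kτ) = e^(−0.01716 × 60.6) = 0.3535
Accumulation ratio R = 1 / (1 − e^(−kτ)) = 1 / (1 − 0.3535) = 1.547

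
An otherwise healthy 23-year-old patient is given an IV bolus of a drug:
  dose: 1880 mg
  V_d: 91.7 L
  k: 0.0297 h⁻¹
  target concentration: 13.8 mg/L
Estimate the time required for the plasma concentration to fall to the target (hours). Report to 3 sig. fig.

13.3 h

C₀ = Dose / Vd = 1880 / 91.7 = 20.50 mg/L
t = ln(C₀ / C) / k = ln(20.50 / 13.8) / 0.02970
  = ln(1.486) / 0.02970 = 0.3961 / 0.02970 = 13.34 h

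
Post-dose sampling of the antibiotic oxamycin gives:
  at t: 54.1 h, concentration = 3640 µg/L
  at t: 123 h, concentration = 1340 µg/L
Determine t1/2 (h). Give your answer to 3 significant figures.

k = ln(C₁/C₂) / (t₂ − t₁) = ln(3640/1340) / (123 − 54.1)
  = 0.9993 / 68.90 = 0.01450 h⁻¹
t½ = ln2 / k = 0.693147 / 0.01450 = 47.80 h

47.8 h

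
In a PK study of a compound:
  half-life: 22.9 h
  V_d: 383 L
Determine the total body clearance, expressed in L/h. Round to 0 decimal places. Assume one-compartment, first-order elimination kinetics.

12 L/h

k = ln2 / t½ = 0.693147 / 22.9 = 0.03027 h⁻¹
CL = k × Vd = 0.03027 × 383 = 11.59 L/h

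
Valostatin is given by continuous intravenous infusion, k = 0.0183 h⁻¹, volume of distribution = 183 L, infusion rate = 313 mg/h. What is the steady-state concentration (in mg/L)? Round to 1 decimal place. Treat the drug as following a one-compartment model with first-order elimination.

93.5 mg/L

CL = k × Vd = 0.01830 × 183 = 3.349 L/h
At steady state Css = R₀ / CL = 313 / 3.349 = 93.46 mg/L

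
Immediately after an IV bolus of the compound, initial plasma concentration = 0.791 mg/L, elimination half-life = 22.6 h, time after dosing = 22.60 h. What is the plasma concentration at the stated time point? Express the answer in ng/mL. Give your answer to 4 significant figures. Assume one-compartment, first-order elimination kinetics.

k = ln2 / t½ = 0.693147 / 22.6 = 0.03067 h⁻¹
t / t½ = 22.60 / 22.6 = 1 half-lives
C = C₀ × (1/2)^1 = 0.7910 × 0.5000 = 0.3955 mg/L
Convert: 0.3955 mg/L × 1000 = 395.5 ng/mL

395.5 ng/mL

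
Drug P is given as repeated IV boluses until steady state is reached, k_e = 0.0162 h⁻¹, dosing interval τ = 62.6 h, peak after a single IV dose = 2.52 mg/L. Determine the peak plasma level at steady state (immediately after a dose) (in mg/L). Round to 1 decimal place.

4.0 mg/L

e^(−kτ) = e^(−0.01620 × 62.6) = 0.3627
Accumulation ratio R = 1 / (1 − e^(−kτ)) = 1 / (1 − 0.3627) = 1.569
Steady-state peak = C₀ × R = 2.52 × 1.569 = 3.954 mg/L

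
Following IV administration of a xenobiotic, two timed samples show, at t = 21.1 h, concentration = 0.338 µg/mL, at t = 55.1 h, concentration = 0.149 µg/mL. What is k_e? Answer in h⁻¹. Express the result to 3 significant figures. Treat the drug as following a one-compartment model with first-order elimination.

k = ln(C₁/C₂) / (t₂ − t₁) = ln(0.338/0.149) / (55.1 − 21.1)
  = 0.8191 / 34.00 = 0.02409 h⁻¹

0.0241 h⁻¹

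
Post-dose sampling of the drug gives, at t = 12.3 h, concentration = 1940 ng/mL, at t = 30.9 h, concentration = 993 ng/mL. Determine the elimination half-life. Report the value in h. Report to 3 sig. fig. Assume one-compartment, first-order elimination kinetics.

19.3 h

k = ln(C₁/C₂) / (t₂ − t₁) = ln(1940/993) / (30.9 − 12.3)
  = 0.6697 / 18.60 = 0.03601 h⁻¹
t½ = ln2 / k = 0.693147 / 0.03601 = 19.25 h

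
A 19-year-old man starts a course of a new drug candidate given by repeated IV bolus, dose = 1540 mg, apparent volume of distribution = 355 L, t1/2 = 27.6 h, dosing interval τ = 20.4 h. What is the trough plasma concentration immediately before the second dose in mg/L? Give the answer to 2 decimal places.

C₀ per dose = Dose / Vd = 1540 / 355 = 4.338 mg/L
k = ln2 / t½ = 0.693147 / 27.6 = 0.02511 h⁻¹
Fraction remaining after one interval: r = e^(−kτ) = e^(−0.02511 × 20.4) = 0.5991
Before dose 2, 1 dose has been given (aged 1τ).
C_trough = C₀ × r = 4.338 × 0.5991 = 2.599 mg/L

2.60 mg/L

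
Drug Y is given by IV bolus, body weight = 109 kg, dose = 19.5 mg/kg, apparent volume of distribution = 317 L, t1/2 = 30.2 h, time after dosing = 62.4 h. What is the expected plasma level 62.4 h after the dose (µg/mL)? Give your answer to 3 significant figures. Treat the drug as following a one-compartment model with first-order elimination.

1.60 µg/mL

Total dose = 19.5 × 109 = 2126 mg
C₀ = Dose / Vd = 2126 / 317 = 6.707 mg/L
k = ln2 / t½ = 0.693147 / 30.2 = 0.02295 h⁻¹
C = C₀ · e^(−k·t) = 6.707 × e^(−0.02295 × 62.4)
  = 6.707 × 0.2388 = 1.602 mg/L
(1.602 mg/L = 1.602 µg/mL)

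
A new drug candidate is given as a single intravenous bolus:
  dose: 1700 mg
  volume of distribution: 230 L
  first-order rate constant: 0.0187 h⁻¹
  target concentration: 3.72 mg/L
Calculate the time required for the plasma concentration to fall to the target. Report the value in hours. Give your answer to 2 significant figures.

37 h

C₀ = Dose / Vd = 1700 / 230 = 7.391 mg/L
t = ln(C₀ / C) / k = ln(7.391 / 3.72) / 0.01870
  = ln(1.987) / 0.01870 = 0.6866 / 0.01870 = 36.72 h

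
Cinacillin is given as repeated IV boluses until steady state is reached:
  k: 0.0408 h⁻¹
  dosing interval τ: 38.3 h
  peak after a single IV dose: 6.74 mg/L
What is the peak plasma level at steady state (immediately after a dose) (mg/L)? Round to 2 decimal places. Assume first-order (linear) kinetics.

e^(−kτ) = e^(−0.04080 × 38.3) = 0.2096
Accumulation ratio R = 1 / (1 − e^(−kτ)) = 1 / (1 − 0.2096) = 1.265
Steady-state peak = C₀ × R = 6.74 × 1.265 = 8.526 mg/L

8.53 mg/L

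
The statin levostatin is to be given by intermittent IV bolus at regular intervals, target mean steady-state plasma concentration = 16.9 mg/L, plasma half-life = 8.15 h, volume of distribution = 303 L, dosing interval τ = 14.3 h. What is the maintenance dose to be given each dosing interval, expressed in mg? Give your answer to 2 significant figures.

k = ln2 / t½ = 0.693147 / 8.15 = 0.08505 h⁻¹
CL = k × Vd = 0.08505 × 303 = 25.77 L/h
At steady state, Dose/τ = Css × CL.
Dose = Css × CL × τ = 16.9 × 25.77 × 14.3 = 6228 mg

6200 mg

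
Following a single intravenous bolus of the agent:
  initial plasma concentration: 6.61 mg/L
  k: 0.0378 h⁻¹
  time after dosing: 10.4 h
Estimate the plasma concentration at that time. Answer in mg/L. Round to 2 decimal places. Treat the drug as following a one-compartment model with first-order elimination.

C = C₀ · e^(−k·t) = 6.610 × e^(−0.03780 × 10.4)
  = 6.610 × 0.6749 = 4.461 mg/L

4.46 mg/L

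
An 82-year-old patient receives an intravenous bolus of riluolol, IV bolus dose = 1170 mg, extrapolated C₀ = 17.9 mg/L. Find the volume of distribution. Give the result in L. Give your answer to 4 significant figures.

65.36 L

Vd = Dose / C₀ = 1170 / 17.9 = 65.36 L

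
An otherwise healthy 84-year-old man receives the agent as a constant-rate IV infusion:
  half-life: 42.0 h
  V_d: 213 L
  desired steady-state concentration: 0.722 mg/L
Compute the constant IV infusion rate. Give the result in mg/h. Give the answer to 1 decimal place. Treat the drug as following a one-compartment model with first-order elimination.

2.5 mg/h

k = ln2 / t½ = 0.693147 / 42.0 = 0.01650 h⁻¹
CL = k × Vd = 0.01650 × 213 = 3.515 L/h
At steady state, infusion rate R₀ = Css × CL = 0.722 × 3.515 = 2.538 mg/h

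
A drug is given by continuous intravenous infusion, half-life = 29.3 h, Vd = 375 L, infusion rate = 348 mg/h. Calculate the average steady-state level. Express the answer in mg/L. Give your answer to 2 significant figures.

39 mg/L

k = ln2 / t½ = 0.693147 / 29.3 = 0.02366 h⁻¹
CL = k × Vd = 0.02366 × 375 = 8.873 L/h
At steady state Css = R₀ / CL = 348 / 8.873 = 39.22 mg/L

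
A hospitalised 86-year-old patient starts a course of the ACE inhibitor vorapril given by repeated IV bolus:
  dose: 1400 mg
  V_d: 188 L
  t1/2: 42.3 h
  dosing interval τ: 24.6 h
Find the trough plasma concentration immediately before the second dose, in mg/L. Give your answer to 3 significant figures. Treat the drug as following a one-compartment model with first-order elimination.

4.98 mg/L

C₀ per dose = Dose / Vd = 1400 / 188 = 7.447 mg/L
k = ln2 / t½ = 0.693147 / 42.3 = 0.01639 h⁻¹
Fraction remaining after one interval: r = e^(−kτ) = e^(−0.01639 × 24.6) = 0.6682
Before dose 2, 1 dose has been given (aged 1τ).
C_trough = C₀ × r = 7.447 × 0.6682 = 4.976 mg/L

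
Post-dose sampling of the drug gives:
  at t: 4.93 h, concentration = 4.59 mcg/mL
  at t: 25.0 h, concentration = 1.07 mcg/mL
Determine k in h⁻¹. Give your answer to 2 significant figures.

0.073 h⁻¹

k = ln(C₁/C₂) / (t₂ − t₁) = ln(4.59/1.07) / (25.0 − 4.93)
  = 1.456 / 20.07 = 0.07255 h⁻¹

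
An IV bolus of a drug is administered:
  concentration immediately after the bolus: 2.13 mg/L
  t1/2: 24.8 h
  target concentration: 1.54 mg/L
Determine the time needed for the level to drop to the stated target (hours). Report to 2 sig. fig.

k = ln2 / t½ = 0.693147 / 24.8 = 0.02795 h⁻¹
t = ln(C₀ / C) / k = ln(2.130 / 1.54) / 0.02795
  = ln(1.383) / 0.02795 = 0.3243 / 0.02795 = 11.60 h

12 h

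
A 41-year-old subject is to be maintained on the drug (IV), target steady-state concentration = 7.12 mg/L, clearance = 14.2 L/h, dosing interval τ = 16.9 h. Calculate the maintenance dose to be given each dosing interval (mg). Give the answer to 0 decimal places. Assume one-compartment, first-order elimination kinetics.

At steady state, Dose/τ = Css × CL.
Dose = Css × CL × τ = 7.12 × 14.20 × 16.9 = 1709 mg

1709 mg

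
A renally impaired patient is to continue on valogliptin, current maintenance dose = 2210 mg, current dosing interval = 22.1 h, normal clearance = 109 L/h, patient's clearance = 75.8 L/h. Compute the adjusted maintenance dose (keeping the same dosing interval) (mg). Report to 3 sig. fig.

To keep the same average steady-state level, dosing rate must scale with clearance.
CL ratio = 75.8 / 109 = 0.6954
New dose (same interval) = 2210 × 0.6954 = 1537 mg

1540 mg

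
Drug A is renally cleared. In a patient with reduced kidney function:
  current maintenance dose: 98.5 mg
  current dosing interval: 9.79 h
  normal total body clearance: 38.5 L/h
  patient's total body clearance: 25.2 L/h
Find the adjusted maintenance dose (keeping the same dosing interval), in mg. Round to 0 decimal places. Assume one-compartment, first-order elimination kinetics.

To keep the same average steady-state level, dosing rate must scale with clearance.
CL ratio = 25.2 / 38.5 = 0.6545
New dose (same interval) = 98.5 × 0.6545 = 64.47 mg

64 mg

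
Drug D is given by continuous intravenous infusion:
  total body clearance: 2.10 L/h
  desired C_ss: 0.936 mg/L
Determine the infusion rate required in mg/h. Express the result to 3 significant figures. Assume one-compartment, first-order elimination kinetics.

1.97 mg/h

At steady state, infusion rate R₀ = Css × CL = 0.936 × 2.100 = 1.966 mg/h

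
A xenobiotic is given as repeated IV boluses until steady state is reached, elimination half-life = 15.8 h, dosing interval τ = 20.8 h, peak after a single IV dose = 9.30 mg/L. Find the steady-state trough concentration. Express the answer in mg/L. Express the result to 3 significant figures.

k = ln2 / t½ = 0.693147 / 15.8 = 0.04387 h⁻¹
e^(−kτ) = e^(−0.04387 × 20.8) = 0.4015
Accumulation ratio R = 1 / (1 − e^(−kτ)) = 1 / (1 − 0.4015) = 1.671
Steady-state trough = C₀ × R × e^(−kτ) = 9.30 × 1.671 × 0.4015 = 6.239 mg/L

6.24 mg/L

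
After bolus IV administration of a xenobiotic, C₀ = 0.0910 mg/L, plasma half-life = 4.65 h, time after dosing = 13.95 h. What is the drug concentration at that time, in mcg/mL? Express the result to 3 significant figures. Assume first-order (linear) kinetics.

k = ln2 / t½ = 0.693147 / 4.65 = 0.1491 h⁻¹
t / t½ = 13.95 / 4.65 = 3 half-lives
C = C₀ × (1/2)^3 = 0.09100 × 0.1250 = 0.01138 mg/L
(0.01138 mg/L = 0.01138 mcg/mL)

0.0114 mcg/mL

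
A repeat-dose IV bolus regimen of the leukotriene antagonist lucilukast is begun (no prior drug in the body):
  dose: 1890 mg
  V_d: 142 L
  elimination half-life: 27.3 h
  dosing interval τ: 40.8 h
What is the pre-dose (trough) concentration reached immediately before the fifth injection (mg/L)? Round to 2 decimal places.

C₀ per dose = Dose / Vd = 1890 / 142 = 13.31 mg/L
k = ln2 / t½ = 0.693147 / 27.3 = 0.02539 h⁻¹
Fraction remaining after one interval: r = e^(−kτ) = e^(−0.02539 × 40.8) = 0.3549
Before dose 5, 4 doses have been given (aged 1τ, 2τ, 3τ, 4τ).
C_trough = C₀ × (r + r² + … + r^4) = C₀ × r(1−r^4)/(1−r)
        = 13.31 × 0.3549 × (1 − 0.01586) / (1 − 0.3549) = 7.206 mg/L

7.21 mg/L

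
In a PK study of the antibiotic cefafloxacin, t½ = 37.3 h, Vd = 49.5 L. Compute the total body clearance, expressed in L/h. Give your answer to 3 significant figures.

0.920 L/h

k = ln2 / t½ = 0.693147 / 37.3 = 0.01858 h⁻¹
CL = k × Vd = 0.01858 × 49.5 = 0.9197 L/h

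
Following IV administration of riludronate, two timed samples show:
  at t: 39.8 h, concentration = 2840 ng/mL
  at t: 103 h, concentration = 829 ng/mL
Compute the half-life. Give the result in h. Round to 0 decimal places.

36 h

k = ln(C₁/C₂) / (t₂ − t₁) = ln(2840/829) / (103 − 39.8)
  = 1.231 / 63.20 = 0.01948 h⁻¹
t½ = ln2 / k = 0.693147 / 0.01948 = 35.58 h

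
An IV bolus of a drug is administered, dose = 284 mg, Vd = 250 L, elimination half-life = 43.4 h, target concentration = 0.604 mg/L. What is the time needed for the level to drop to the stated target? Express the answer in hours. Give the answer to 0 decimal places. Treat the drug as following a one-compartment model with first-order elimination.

C₀ = Dose / Vd = 284.0 / 250 = 1.136 mg/L
k = ln2 / t½ = 0.693147 / 43.4 = 0.01597 h⁻¹
t = ln(C₀ / C) / k = ln(1.136 / 0.604) / 0.01597
  = ln(1.881) / 0.01597 = 0.6318 / 0.01597 = 39.56 h

40 h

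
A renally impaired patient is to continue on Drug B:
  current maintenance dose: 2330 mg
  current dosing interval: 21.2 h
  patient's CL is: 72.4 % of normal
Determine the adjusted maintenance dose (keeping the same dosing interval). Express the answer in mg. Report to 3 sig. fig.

To keep the same average steady-state level, dosing rate must scale with clearance.
CL ratio = 72.4 / 100 = 0.7240
New dose (same interval) = 2330 × 0.7240 = 1687 mg

1690 mg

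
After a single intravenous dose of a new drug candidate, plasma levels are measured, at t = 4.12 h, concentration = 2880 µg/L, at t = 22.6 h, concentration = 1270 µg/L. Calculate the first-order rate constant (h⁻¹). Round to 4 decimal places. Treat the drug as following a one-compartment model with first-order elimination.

0.0443 h⁻¹

k = ln(C₁/C₂) / (t₂ − t₁) = ln(2880/1270) / (22.6 − 4.12)
  = 0.8188 / 18.48 = 0.04431 h⁻¹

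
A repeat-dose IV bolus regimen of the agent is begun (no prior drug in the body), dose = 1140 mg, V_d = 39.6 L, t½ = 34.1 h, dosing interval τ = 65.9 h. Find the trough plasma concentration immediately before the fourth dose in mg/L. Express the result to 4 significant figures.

10.03 mg/L

C₀ per dose = Dose / Vd = 1140 / 39.6 = 28.79 mg/L
k = ln2 / t½ = 0.693147 / 34.1 = 0.02033 h⁻¹
Fraction remaining after one interval: r = e^(−kτ) = e^(−0.02033 × 65.9) = 0.2619
Before dose 4, 3 doses have been given (aged 1τ, 2τ, 3τ).
C_trough = C₀ × (r + r² + … + r^3) = C₀ × r(1−r^3)/(1−r)
        = 28.79 × 0.2619 × (1 − 0.01796) / (1 − 0.2619) = 10.03 mg/L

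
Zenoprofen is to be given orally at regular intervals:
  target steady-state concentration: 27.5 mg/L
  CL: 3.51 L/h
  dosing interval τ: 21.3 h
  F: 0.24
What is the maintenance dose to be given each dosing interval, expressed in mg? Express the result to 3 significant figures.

At steady state, F × (Dose/τ) = Css × CL.
Dose = Css × CL × τ / F = 27.5 × 3.510 × 21.3 / 0.24 = 8567 mg

8570 mg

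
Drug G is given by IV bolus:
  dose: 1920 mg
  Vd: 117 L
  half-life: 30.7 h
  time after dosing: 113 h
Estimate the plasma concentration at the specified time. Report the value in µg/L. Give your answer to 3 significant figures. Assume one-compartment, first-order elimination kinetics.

C₀ = Dose / Vd = 1920 / 117 = 16.41 mg/L
k = ln2 / t½ = 0.693147 / 30.7 = 0.02258 h⁻¹
C = C₀ · e^(−k·t) = 16.41 × e^(−0.02258 × 113)
  = 16.41 × 0.07796 = 1.279 mg/L
Convert: 1.279 mg/L × 1000 = 1279 µg/L

1280 µg/L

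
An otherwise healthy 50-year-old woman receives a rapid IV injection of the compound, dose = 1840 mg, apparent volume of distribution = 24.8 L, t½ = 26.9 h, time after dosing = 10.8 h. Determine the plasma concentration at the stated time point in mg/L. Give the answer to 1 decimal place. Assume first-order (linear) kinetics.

56.2 mg/L

C₀ = Dose / Vd = 1840 / 24.8 = 74.19 mg/L
k = ln2 / t½ = 0.693147 / 26.9 = 0.02577 h⁻¹
C = C₀ · e^(−k·t) = 74.19 × e^(−0.02577 × 10.8)
  = 74.19 × 0.7571 = 56.17 mg/L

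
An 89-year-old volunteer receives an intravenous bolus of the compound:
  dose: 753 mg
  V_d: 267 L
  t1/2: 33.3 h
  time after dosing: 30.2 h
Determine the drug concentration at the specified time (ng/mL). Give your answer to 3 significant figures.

1500 ng/mL

C₀ = Dose / Vd = 753.0 / 267 = 2.820 mg/L
k = ln2 / t½ = 0.693147 / 33.3 = 0.02082 h⁻¹
C = C₀ · e^(−k·t) = 2.820 × e^(−0.02082 × 30.2)
  = 2.820 × 0.5333 = 1.504 mg/L
Convert: 1.504 mg/L × 1000 = 1504 ng/mL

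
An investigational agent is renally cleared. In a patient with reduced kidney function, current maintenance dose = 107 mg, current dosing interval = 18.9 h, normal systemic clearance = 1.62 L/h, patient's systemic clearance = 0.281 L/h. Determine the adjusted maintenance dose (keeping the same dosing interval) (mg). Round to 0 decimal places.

To keep the same average steady-state level, dosing rate must scale with clearance.
CL ratio = 0.281 / 1.62 = 0.1735
New dose (same interval) = 107 × 0.1735 = 18.56 mg

19 mg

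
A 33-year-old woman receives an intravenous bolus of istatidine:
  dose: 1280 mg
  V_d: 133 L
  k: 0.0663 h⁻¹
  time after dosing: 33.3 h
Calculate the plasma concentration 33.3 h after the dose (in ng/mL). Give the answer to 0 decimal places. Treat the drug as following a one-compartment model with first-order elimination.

1058 ng/mL

C₀ = Dose / Vd = 1280 / 133 = 9.624 mg/L
C = C₀ · e^(−k·t) = 9.624 × e^(−0.06630 × 33.3)
  = 9.624 × 0.1099 = 1.058 mg/L
Convert: 1.058 mg/L × 1000 = 1058 ng/mL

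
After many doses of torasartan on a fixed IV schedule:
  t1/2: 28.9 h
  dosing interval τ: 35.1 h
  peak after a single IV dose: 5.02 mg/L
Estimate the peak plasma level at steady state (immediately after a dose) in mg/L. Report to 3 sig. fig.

k = ln2 / t½ = 0.693147 / 28.9 = 0.02398 h⁻¹
e^(−kτ) = e^(−0.02398 × 35.1) = 0.4310
Accumulation ratio R = 1 / (1 − e^(−kτ)) = 1 / (1 − 0.4310) = 1.757
Steady-state peak = C₀ × R = 5.02 × 1.757 = 8.820 mg/L

8.82 mg/L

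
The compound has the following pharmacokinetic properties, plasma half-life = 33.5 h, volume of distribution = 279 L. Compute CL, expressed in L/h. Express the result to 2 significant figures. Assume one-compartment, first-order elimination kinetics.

5.8 L/h

k = ln2 / t½ = 0.693147 / 33.5 = 0.02069 h⁻¹
CL = k × Vd = 0.02069 × 279 = 5.773 L/h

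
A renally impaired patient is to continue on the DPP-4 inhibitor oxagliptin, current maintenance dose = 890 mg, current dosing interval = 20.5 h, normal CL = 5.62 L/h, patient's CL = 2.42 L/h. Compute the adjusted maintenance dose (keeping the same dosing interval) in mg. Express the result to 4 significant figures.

To keep the same average steady-state level, dosing rate must scale with clearance.
CL ratio = 2.42 / 5.62 = 0.4306
New dose (same interval) = 890 × 0.4306 = 383.2 mg

383.2 mg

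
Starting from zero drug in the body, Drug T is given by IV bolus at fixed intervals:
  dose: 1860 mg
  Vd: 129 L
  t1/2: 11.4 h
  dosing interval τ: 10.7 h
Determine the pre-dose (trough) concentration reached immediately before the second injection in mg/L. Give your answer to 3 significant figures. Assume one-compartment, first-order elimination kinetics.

C₀ per dose = Dose / Vd = 1860 / 129 = 14.42 mg/L
k = ln2 / t½ = 0.693147 / 11.4 = 0.06080 h⁻¹
Fraction remaining after one interval: r = e^(−kτ) = e^(−0.06080 × 10.7) = 0.5218
Before dose 2, 1 dose has been given (aged 1τ).
C_trough = C₀ × r = 14.42 × 0.5218 = 7.524 mg/L

7.52 mg/L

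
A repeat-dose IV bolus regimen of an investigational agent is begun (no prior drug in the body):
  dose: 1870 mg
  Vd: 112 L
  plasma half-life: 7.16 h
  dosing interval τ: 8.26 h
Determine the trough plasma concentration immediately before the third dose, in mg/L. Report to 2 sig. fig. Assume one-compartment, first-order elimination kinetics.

C₀ per dose = Dose / Vd = 1870 / 112 = 16.70 mg/L
k = ln2 / t½ = 0.693147 / 7.16 = 0.09681 h⁻¹
Fraction remaining after one interval: r = e^(−kτ) = e^(−0.09681 × 8.26) = 0.4495
Before dose 3, 2 doses have been given (aged 1τ, 2τ).
C_trough = C₀ × (r + r²) = 16.70 × (0.4495 + 0.2021) = 10.88 mg/L

11 mg/L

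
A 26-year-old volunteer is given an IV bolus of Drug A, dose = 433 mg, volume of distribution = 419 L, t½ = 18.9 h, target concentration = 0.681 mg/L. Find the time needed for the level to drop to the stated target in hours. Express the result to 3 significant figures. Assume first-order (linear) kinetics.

C₀ = Dose / Vd = 433.0 / 419 = 1.033 mg/L
k = ln2 / t½ = 0.693147 / 18.9 = 0.03667 h⁻¹
t = ln(C₀ / C) / k = ln(1.033 / 0.681) / 0.03667
  = ln(1.517) / 0.03667 = 0.4167 / 0.03667 = 11.36 h

11.4 h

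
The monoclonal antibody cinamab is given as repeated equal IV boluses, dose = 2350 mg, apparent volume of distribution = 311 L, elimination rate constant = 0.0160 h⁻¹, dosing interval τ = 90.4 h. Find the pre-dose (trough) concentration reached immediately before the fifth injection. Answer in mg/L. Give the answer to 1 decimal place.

C₀ per dose = Dose / Vd = 2350 / 311 = 7.556 mg/L
Fraction remaining after one interval: r = e^(−kτ) = e^(−0.01600 × 90.4) = 0.2354
Before dose 5, 4 doses have been given (aged 1τ, 2τ, 3τ, 4τ).
C_trough = C₀ × (r + r² + … + r^4) = C₀ × r(1−r^4)/(1−r)
        = 7.556 × 0.2354 × (1 − 0.003071) / (1 − 0.2354) = 2.319 mg/L

2.3 mg/L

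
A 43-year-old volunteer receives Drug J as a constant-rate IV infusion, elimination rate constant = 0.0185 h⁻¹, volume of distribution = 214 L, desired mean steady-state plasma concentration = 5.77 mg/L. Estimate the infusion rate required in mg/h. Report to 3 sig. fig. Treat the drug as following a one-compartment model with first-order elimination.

22.8 mg/h

CL = k × Vd = 0.01850 × 214 = 3.959 L/h
At steady state, infusion rate R₀ = Css × CL = 5.77 × 3.959 = 22.84 mg/h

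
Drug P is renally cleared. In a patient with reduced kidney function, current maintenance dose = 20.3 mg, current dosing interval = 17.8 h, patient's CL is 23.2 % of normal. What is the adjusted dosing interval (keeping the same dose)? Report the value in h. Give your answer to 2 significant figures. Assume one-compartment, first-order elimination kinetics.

77 h

To keep the same average steady-state level, dosing rate must scale with clearance.
CL ratio = 23.2 / 100 = 0.2320
New interval (same dose) = 17.8 / 0.2320 = 76.72 h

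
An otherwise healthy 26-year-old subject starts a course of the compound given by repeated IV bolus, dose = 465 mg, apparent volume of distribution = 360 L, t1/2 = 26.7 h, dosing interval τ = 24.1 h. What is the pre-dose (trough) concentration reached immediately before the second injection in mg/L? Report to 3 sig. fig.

C₀ per dose = Dose / Vd = 465 / 360 = 1.292 mg/L
k = ln2 / t½ = 0.693147 / 26.7 = 0.02596 h⁻¹
Fraction remaining after one interval: r = e^(−kτ) = e^(−0.02596 × 24.1) = 0.5349
Before dose 2, 1 dose has been given (aged 1τ).
C_trough = C₀ × r = 1.292 × 0.5349 = 0.6911 mg/L

0.691 mg/L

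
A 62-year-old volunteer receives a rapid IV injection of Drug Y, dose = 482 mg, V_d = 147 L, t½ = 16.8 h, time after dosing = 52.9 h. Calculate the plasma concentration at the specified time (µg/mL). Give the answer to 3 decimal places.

0.370 µg/mL

C₀ = Dose / Vd = 482.0 / 147 = 3.279 mg/L
k = ln2 / t½ = 0.693147 / 16.8 = 0.04126 h⁻¹
C = C₀ · e^(−k·t) = 3.279 × e^(−0.04126 × 52.9)
  = 3.279 × 0.1127 = 0.3695 mg/L
(0.3695 mg/L = 0.3695 µg/mL)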